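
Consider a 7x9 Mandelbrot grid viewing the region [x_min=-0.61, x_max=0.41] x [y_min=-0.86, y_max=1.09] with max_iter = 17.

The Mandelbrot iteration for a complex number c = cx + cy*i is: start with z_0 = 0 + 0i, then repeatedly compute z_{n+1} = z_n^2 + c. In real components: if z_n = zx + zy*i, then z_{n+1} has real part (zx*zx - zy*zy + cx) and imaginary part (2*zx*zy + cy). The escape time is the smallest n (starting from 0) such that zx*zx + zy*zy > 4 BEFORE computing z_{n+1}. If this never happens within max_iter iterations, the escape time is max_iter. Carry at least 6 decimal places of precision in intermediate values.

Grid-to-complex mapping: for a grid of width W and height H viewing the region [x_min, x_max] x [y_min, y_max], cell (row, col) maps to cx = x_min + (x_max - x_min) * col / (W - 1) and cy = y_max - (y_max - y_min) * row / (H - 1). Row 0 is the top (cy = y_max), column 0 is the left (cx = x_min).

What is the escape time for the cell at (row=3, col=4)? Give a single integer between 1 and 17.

Answer: 17

Derivation:
z_0 = 0 + 0i, c = 0.0700 + 0.3588i
Iter 1: z = 0.0700 + 0.3588i, |z|^2 = 0.1336
Iter 2: z = -0.0538 + 0.4090i, |z|^2 = 0.1702
Iter 3: z = -0.0944 + 0.3147i, |z|^2 = 0.1080
Iter 4: z = -0.0202 + 0.2993i, |z|^2 = 0.0900
Iter 5: z = -0.0192 + 0.3467i, |z|^2 = 0.1206
Iter 6: z = -0.0498 + 0.3454i, |z|^2 = 0.1218
Iter 7: z = -0.0468 + 0.3243i, |z|^2 = 0.1074
Iter 8: z = -0.0330 + 0.3284i, |z|^2 = 0.1089
Iter 9: z = -0.0367 + 0.3371i, |z|^2 = 0.1150
Iter 10: z = -0.0423 + 0.3340i, |z|^2 = 0.1133
Iter 11: z = -0.0398 + 0.3305i, |z|^2 = 0.1108
Iter 12: z = -0.0377 + 0.3325i, |z|^2 = 0.1120
Iter 13: z = -0.0391 + 0.3337i, |z|^2 = 0.1129
Iter 14: z = -0.0398 + 0.3326i, |z|^2 = 0.1122
Iter 15: z = -0.0391 + 0.3323i, |z|^2 = 0.1119
Iter 16: z = -0.0389 + 0.3328i, |z|^2 = 0.1123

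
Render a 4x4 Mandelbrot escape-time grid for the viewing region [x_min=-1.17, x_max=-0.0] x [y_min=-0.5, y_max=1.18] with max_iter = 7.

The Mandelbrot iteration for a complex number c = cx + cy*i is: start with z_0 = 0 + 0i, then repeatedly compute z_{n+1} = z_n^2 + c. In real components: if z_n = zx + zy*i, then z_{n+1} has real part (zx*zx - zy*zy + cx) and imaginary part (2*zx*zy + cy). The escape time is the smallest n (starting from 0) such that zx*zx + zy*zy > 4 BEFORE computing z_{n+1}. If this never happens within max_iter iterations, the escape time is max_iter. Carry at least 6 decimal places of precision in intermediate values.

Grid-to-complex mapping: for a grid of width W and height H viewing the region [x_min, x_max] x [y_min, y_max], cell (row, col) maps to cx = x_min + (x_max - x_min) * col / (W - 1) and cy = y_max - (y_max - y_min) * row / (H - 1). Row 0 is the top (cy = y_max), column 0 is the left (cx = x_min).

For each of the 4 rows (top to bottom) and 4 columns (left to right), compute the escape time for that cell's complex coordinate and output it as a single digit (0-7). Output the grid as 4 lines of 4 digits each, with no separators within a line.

Answer: 3333
3577
7777
5677

Derivation:
(row=0, col=0): c = -1.1700 + 1.1800i → escape time 3
(row=0, col=1): c = -0.7800 + 1.1800i → escape time 3
(row=0, col=2): c = -0.3900 + 1.1800i → escape time 3
(row=0, col=3): c = 0.0000 + 1.1800i → escape time 3
(row=1, col=0): c = -1.1700 + 0.6200i → escape time 3
(row=1, col=1): c = -0.7800 + 0.6200i → escape time 5
(row=1, col=2): c = -0.3900 + 0.6200i → escape time 7
(row=1, col=3): c = 0.0000 + 0.6200i → escape time 7
(row=2, col=0): c = -1.1700 + 0.0600i → escape time 7
(row=2, col=1): c = -0.7800 + 0.0600i → escape time 7
(row=2, col=2): c = -0.3900 + 0.0600i → escape time 7
(row=2, col=3): c = 0.0000 + 0.0600i → escape time 7
(row=3, col=0): c = -1.1700 + -0.5000i → escape time 5
(row=3, col=1): c = -0.7800 + -0.5000i → escape time 6
(row=3, col=2): c = -0.3900 + -0.5000i → escape time 7
(row=3, col=3): c = 0.0000 + -0.5000i → escape time 7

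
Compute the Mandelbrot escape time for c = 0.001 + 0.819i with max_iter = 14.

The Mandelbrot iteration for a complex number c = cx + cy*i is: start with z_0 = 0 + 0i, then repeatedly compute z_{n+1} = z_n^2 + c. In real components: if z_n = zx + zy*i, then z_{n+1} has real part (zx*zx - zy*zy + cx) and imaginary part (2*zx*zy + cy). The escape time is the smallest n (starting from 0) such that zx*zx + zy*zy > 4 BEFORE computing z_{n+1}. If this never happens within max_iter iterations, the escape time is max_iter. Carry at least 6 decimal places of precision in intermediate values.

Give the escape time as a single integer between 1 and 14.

z_0 = 0 + 0i, c = 0.0010 + 0.8190i
Iter 1: z = 0.0010 + 0.8190i, |z|^2 = 0.6708
Iter 2: z = -0.6698 + 0.8206i, |z|^2 = 1.1220
Iter 3: z = -0.2239 + -0.2803i, |z|^2 = 0.1287
Iter 4: z = -0.0274 + 0.9445i, |z|^2 = 0.8928
Iter 5: z = -0.8903 + 0.7672i, |z|^2 = 1.3812
Iter 6: z = 0.2051 + -0.5470i, |z|^2 = 0.3413
Iter 7: z = -0.2562 + 0.5947i, |z|^2 = 0.4193
Iter 8: z = -0.2870 + 0.5143i, |z|^2 = 0.3468
Iter 9: z = -0.1811 + 0.5238i, |z|^2 = 0.3072
Iter 10: z = -0.2406 + 0.6292i, |z|^2 = 0.4538
Iter 11: z = -0.3370 + 0.5162i, |z|^2 = 0.3801
Iter 12: z = -0.1519 + 0.4710i, |z|^2 = 0.2449
Iter 13: z = -0.1978 + 0.6759i, |z|^2 = 0.4960

Answer: 14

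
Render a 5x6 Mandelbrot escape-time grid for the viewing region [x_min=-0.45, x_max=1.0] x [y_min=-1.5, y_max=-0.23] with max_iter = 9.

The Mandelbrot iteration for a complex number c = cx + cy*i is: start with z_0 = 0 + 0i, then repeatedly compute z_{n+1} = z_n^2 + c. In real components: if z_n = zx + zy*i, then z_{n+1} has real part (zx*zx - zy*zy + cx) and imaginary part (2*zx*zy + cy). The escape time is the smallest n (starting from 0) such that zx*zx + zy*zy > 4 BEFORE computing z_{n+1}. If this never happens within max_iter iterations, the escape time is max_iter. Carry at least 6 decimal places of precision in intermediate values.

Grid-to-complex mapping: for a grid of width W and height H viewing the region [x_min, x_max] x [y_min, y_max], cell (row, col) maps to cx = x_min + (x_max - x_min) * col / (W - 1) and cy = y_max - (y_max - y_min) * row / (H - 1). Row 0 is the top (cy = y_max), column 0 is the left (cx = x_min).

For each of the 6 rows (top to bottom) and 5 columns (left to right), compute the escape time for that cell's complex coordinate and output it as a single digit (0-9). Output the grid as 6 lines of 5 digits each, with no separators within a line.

Answer: 99942
99932
79632
49422
33222
22222

Derivation:
(row=0, col=0): c = -0.4500 + -0.2300i → escape time 9
(row=0, col=1): c = -0.0875 + -0.2300i → escape time 9
(row=0, col=2): c = 0.2750 + -0.2300i → escape time 9
(row=0, col=3): c = 0.6375 + -0.2300i → escape time 4
(row=0, col=4): c = 1.0000 + -0.2300i → escape time 2
(row=1, col=0): c = -0.4500 + -0.4840i → escape time 9
(row=1, col=1): c = -0.0875 + -0.4840i → escape time 9
(row=1, col=2): c = 0.2750 + -0.4840i → escape time 9
(row=1, col=3): c = 0.6375 + -0.4840i → escape time 3
(row=1, col=4): c = 1.0000 + -0.4840i → escape time 2
(row=2, col=0): c = -0.4500 + -0.7380i → escape time 7
(row=2, col=1): c = -0.0875 + -0.7380i → escape time 9
(row=2, col=2): c = 0.2750 + -0.7380i → escape time 6
(row=2, col=3): c = 0.6375 + -0.7380i → escape time 3
(row=2, col=4): c = 1.0000 + -0.7380i → escape time 2
(row=3, col=0): c = -0.4500 + -0.9920i → escape time 4
(row=3, col=1): c = -0.0875 + -0.9920i → escape time 9
(row=3, col=2): c = 0.2750 + -0.9920i → escape time 4
(row=3, col=3): c = 0.6375 + -0.9920i → escape time 2
(row=3, col=4): c = 1.0000 + -0.9920i → escape time 2
(row=4, col=0): c = -0.4500 + -1.2460i → escape time 3
(row=4, col=1): c = -0.0875 + -1.2460i → escape time 3
(row=4, col=2): c = 0.2750 + -1.2460i → escape time 2
(row=4, col=3): c = 0.6375 + -1.2460i → escape time 2
(row=4, col=4): c = 1.0000 + -1.2460i → escape time 2
(row=5, col=0): c = -0.4500 + -1.5000i → escape time 2
(row=5, col=1): c = -0.0875 + -1.5000i → escape time 2
(row=5, col=2): c = 0.2750 + -1.5000i → escape time 2
(row=5, col=3): c = 0.6375 + -1.5000i → escape time 2
(row=5, col=4): c = 1.0000 + -1.5000i → escape time 2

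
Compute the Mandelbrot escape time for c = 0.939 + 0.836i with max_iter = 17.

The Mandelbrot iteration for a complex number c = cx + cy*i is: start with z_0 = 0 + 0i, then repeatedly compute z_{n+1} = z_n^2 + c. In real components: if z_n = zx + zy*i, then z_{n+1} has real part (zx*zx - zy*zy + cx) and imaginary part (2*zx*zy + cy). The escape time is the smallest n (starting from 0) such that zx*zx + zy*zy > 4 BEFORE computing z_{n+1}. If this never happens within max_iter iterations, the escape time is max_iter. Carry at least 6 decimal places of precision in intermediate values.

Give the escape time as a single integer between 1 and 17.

Answer: 2

Derivation:
z_0 = 0 + 0i, c = 0.9390 + 0.8360i
Iter 1: z = 0.9390 + 0.8360i, |z|^2 = 1.5806
Iter 2: z = 1.1218 + 2.4060i, |z|^2 = 7.0474
Escaped at iteration 2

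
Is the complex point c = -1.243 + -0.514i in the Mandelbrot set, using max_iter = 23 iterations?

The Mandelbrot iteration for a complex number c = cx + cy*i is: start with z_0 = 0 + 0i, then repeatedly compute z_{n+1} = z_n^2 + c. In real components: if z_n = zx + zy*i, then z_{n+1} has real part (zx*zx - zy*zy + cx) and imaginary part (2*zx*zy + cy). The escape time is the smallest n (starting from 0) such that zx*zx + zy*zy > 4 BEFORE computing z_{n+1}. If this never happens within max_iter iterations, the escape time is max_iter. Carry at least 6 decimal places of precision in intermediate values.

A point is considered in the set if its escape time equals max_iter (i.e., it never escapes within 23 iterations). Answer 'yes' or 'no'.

z_0 = 0 + 0i, c = -1.2430 + -0.5140i
Iter 1: z = -1.2430 + -0.5140i, |z|^2 = 1.8092
Iter 2: z = 0.0379 + 0.7638i, |z|^2 = 0.5848
Iter 3: z = -1.8250 + -0.4562i, |z|^2 = 3.5386
Iter 4: z = 1.8794 + 1.1510i, |z|^2 = 4.8569
Escaped at iteration 4

Answer: no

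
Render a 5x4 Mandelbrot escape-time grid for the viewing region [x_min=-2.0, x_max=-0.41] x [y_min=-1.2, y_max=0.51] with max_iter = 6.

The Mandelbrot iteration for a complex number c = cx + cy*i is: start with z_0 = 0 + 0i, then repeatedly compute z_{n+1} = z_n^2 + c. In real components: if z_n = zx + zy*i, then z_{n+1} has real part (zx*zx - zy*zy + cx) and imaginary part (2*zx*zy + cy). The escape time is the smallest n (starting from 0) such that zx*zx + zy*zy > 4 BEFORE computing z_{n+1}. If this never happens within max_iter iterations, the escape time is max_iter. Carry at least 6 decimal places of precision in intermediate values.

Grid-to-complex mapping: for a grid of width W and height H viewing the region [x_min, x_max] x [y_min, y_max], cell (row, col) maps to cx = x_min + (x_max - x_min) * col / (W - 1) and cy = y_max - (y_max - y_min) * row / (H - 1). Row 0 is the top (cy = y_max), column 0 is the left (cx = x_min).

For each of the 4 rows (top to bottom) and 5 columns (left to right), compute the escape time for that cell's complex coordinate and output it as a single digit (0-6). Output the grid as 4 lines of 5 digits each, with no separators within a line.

Answer: 13566
16666
13356
11233

Derivation:
(row=0, col=0): c = -2.0000 + 0.5100i → escape time 1
(row=0, col=1): c = -1.6025 + 0.5100i → escape time 3
(row=0, col=2): c = -1.2050 + 0.5100i → escape time 5
(row=0, col=3): c = -0.8075 + 0.5100i → escape time 6
(row=0, col=4): c = -0.4100 + 0.5100i → escape time 6
(row=1, col=0): c = -2.0000 + -0.0600i → escape time 1
(row=1, col=1): c = -1.6025 + -0.0600i → escape time 6
(row=1, col=2): c = -1.2050 + -0.0600i → escape time 6
(row=1, col=3): c = -0.8075 + -0.0600i → escape time 6
(row=1, col=4): c = -0.4100 + -0.0600i → escape time 6
(row=2, col=0): c = -2.0000 + -0.6300i → escape time 1
(row=2, col=1): c = -1.6025 + -0.6300i → escape time 3
(row=2, col=2): c = -1.2050 + -0.6300i → escape time 3
(row=2, col=3): c = -0.8075 + -0.6300i → escape time 5
(row=2, col=4): c = -0.4100 + -0.6300i → escape time 6
(row=3, col=0): c = -2.0000 + -1.2000i → escape time 1
(row=3, col=1): c = -1.6025 + -1.2000i → escape time 1
(row=3, col=2): c = -1.2050 + -1.2000i → escape time 2
(row=3, col=3): c = -0.8075 + -1.2000i → escape time 3
(row=3, col=4): c = -0.4100 + -1.2000i → escape time 3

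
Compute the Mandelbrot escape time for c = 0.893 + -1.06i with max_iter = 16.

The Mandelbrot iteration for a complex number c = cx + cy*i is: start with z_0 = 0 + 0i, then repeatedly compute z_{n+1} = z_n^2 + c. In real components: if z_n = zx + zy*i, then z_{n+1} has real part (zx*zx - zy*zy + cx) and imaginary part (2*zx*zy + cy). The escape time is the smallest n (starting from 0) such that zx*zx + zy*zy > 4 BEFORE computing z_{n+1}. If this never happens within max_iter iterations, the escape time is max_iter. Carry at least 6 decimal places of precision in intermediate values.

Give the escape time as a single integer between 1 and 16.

Answer: 2

Derivation:
z_0 = 0 + 0i, c = 0.8930 + -1.0600i
Iter 1: z = 0.8930 + -1.0600i, |z|^2 = 1.9210
Iter 2: z = 0.5668 + -2.9532i, |z|^2 = 9.0425
Escaped at iteration 2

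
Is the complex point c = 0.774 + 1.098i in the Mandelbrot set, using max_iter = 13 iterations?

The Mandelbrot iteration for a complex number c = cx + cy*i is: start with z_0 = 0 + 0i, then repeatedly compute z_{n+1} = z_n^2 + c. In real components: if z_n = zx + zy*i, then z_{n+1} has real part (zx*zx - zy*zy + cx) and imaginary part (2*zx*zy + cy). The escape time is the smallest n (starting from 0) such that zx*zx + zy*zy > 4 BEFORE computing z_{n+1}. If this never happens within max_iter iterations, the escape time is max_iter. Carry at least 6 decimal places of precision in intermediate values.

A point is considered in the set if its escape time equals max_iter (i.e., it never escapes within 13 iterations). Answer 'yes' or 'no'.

z_0 = 0 + 0i, c = 0.7740 + 1.0980i
Iter 1: z = 0.7740 + 1.0980i, |z|^2 = 1.8047
Iter 2: z = 0.1675 + 2.7977i, |z|^2 = 7.8552
Escaped at iteration 2

Answer: no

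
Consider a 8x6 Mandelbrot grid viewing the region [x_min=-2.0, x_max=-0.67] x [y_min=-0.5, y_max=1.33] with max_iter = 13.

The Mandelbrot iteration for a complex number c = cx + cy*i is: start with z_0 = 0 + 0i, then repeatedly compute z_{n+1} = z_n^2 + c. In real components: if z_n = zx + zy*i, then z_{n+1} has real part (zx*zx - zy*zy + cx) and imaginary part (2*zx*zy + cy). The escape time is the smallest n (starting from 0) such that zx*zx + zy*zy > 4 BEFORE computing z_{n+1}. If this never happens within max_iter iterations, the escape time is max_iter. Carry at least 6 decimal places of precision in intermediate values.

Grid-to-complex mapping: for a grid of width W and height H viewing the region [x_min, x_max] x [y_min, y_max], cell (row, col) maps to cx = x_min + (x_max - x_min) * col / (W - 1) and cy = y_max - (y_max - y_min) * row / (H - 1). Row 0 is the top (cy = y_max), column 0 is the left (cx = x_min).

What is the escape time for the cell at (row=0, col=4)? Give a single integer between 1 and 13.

z_0 = 0 + 0i, c = -1.2400 + 1.3300i
Iter 1: z = -1.2400 + 1.3300i, |z|^2 = 3.3065
Iter 2: z = -1.4713 + -1.9684i, |z|^2 = 6.0393
Escaped at iteration 2

Answer: 2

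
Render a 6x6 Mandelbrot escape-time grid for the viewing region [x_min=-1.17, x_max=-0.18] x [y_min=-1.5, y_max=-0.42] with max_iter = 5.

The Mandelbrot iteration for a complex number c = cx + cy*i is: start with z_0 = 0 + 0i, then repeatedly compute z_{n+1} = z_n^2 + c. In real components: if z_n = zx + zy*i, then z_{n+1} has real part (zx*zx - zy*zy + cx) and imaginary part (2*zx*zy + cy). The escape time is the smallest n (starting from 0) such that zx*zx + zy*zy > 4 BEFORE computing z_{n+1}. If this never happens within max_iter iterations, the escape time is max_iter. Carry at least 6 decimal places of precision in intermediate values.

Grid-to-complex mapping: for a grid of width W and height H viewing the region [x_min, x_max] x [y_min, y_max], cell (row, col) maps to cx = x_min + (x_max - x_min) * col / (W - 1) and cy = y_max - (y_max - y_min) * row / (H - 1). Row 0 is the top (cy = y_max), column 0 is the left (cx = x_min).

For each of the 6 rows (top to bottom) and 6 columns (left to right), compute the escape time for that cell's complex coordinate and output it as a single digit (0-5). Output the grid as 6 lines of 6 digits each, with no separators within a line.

(row=0, col=0): c = -1.1700 + -0.4200i → escape time 5
(row=0, col=1): c = -0.9720 + -0.4200i → escape time 5
(row=0, col=2): c = -0.7740 + -0.4200i → escape time 5
(row=0, col=3): c = -0.5760 + -0.4200i → escape time 5
(row=0, col=4): c = -0.3780 + -0.4200i → escape time 5
(row=0, col=5): c = -0.1800 + -0.4200i → escape time 5
(row=1, col=0): c = -1.1700 + -0.6360i → escape time 3
(row=1, col=1): c = -0.9720 + -0.6360i → escape time 4
(row=1, col=2): c = -0.7740 + -0.6360i → escape time 5
(row=1, col=3): c = -0.5760 + -0.6360i → escape time 5
(row=1, col=4): c = -0.3780 + -0.6360i → escape time 5
(row=1, col=5): c = -0.1800 + -0.6360i → escape time 5
(row=2, col=0): c = -1.1700 + -0.8520i → escape time 3
(row=2, col=1): c = -0.9720 + -0.8520i → escape time 3
(row=2, col=2): c = -0.7740 + -0.8520i → escape time 4
(row=2, col=3): c = -0.5760 + -0.8520i → escape time 4
(row=2, col=4): c = -0.3780 + -0.8520i → escape time 5
(row=2, col=5): c = -0.1800 + -0.8520i → escape time 5
(row=3, col=0): c = -1.1700 + -1.0680i → escape time 3
(row=3, col=1): c = -0.9720 + -1.0680i → escape time 3
(row=3, col=2): c = -0.7740 + -1.0680i → escape time 3
(row=3, col=3): c = -0.5760 + -1.0680i → escape time 3
(row=3, col=4): c = -0.3780 + -1.0680i → escape time 4
(row=3, col=5): c = -0.1800 + -1.0680i → escape time 5
(row=4, col=0): c = -1.1700 + -1.2840i → escape time 2
(row=4, col=1): c = -0.9720 + -1.2840i → escape time 2
(row=4, col=2): c = -0.7740 + -1.2840i → escape time 3
(row=4, col=3): c = -0.5760 + -1.2840i → escape time 3
(row=4, col=4): c = -0.3780 + -1.2840i → escape time 3
(row=4, col=5): c = -0.1800 + -1.2840i → escape time 3
(row=5, col=0): c = -1.1700 + -1.5000i → escape time 2
(row=5, col=1): c = -0.9720 + -1.5000i → escape time 2
(row=5, col=2): c = -0.7740 + -1.5000i → escape time 2
(row=5, col=3): c = -0.5760 + -1.5000i → escape time 2
(row=5, col=4): c = -0.3780 + -1.5000i → escape time 2
(row=5, col=5): c = -0.1800 + -1.5000i → escape time 2

Answer: 555555
345555
334455
333345
223333
222222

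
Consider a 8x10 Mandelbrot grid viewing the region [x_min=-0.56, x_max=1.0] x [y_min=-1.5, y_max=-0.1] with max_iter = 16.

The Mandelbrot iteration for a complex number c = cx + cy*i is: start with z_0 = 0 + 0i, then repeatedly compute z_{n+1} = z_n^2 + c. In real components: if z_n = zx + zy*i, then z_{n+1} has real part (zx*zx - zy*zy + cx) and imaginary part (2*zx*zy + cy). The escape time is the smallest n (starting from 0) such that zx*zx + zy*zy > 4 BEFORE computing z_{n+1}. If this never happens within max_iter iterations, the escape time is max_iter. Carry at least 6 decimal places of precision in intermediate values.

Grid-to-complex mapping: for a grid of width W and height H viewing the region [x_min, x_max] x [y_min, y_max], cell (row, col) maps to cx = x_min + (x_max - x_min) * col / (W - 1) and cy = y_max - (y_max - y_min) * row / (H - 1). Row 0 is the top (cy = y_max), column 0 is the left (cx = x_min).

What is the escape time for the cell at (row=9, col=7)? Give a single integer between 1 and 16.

Answer: 2

Derivation:
z_0 = 0 + 0i, c = 1.0000 + -1.5000i
Iter 1: z = 1.0000 + -1.5000i, |z|^2 = 3.2500
Iter 2: z = -0.2500 + -4.5000i, |z|^2 = 20.3125
Escaped at iteration 2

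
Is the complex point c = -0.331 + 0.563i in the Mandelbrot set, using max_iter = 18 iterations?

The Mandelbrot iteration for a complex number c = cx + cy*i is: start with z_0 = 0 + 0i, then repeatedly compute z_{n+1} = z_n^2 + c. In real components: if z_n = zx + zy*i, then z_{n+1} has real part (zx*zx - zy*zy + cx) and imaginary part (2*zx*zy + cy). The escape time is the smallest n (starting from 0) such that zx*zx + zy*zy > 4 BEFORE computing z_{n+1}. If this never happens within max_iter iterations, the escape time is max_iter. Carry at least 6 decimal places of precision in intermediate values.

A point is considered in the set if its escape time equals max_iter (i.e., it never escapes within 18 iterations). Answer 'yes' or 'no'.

z_0 = 0 + 0i, c = -0.3310 + 0.5630i
Iter 1: z = -0.3310 + 0.5630i, |z|^2 = 0.4265
Iter 2: z = -0.5384 + 0.1903i, |z|^2 = 0.3261
Iter 3: z = -0.0773 + 0.3581i, |z|^2 = 0.1342
Iter 4: z = -0.4532 + 0.5076i, |z|^2 = 0.4631
Iter 5: z = -0.3832 + 0.1028i, |z|^2 = 0.1575
Iter 6: z = -0.1947 + 0.4842i, |z|^2 = 0.2723
Iter 7: z = -0.5275 + 0.3745i, |z|^2 = 0.4185
Iter 8: z = -0.1930 + 0.1679i, |z|^2 = 0.0654
Iter 9: z = -0.3220 + 0.4982i, |z|^2 = 0.3519
Iter 10: z = -0.4755 + 0.2422i, |z|^2 = 0.2848
Iter 11: z = -0.1635 + 0.3327i, |z|^2 = 0.1374
Iter 12: z = -0.4149 + 0.4542i, |z|^2 = 0.3785
Iter 13: z = -0.3651 + 0.1861i, |z|^2 = 0.1680
Iter 14: z = -0.2323 + 0.4271i, |z|^2 = 0.2364
Iter 15: z = -0.4595 + 0.3646i, |z|^2 = 0.3440
Iter 16: z = -0.2528 + 0.2280i, |z|^2 = 0.1159
Iter 17: z = -0.3191 + 0.4477i, |z|^2 = 0.3023
Did not escape in 18 iterations → in set

Answer: yes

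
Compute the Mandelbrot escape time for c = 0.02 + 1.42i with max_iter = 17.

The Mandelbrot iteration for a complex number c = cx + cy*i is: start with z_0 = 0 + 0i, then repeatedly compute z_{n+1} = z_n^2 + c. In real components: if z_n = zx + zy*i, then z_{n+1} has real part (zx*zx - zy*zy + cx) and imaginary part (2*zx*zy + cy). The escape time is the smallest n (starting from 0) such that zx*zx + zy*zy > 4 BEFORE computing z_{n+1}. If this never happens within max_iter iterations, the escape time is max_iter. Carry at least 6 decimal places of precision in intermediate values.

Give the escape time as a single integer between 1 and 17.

Answer: 2

Derivation:
z_0 = 0 + 0i, c = 0.0200 + 1.4200i
Iter 1: z = 0.0200 + 1.4200i, |z|^2 = 2.0168
Iter 2: z = -1.9960 + 1.4768i, |z|^2 = 6.1650
Escaped at iteration 2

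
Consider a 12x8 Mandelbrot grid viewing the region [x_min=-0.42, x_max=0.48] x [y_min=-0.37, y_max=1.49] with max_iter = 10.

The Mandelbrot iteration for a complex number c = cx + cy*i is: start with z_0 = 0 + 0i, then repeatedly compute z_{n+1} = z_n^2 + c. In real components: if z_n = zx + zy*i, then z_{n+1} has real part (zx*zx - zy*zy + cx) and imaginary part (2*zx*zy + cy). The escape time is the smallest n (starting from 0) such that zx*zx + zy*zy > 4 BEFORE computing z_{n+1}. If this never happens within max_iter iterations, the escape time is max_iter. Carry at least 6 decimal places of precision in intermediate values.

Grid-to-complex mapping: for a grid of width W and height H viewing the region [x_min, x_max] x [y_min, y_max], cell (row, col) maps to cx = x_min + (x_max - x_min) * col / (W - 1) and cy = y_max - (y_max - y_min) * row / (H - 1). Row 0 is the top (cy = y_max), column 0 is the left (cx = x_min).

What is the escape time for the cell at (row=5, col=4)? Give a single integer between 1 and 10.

z_0 = 0 + 0i, c = -0.0927 + 0.1614i
Iter 1: z = -0.0927 + 0.1614i, |z|^2 = 0.0347
Iter 2: z = -0.1102 + 0.1315i, |z|^2 = 0.0294
Iter 3: z = -0.0979 + 0.1325i, |z|^2 = 0.0271
Iter 4: z = -0.1007 + 0.1355i, |z|^2 = 0.0285
Iter 5: z = -0.1009 + 0.1341i, |z|^2 = 0.0282
Iter 6: z = -0.1005 + 0.1343i, |z|^2 = 0.0282
Iter 7: z = -0.1007 + 0.1344i, |z|^2 = 0.0282
Iter 8: z = -0.1007 + 0.1344i, |z|^2 = 0.0282
Iter 9: z = -0.1006 + 0.1344i, |z|^2 = 0.0282

Answer: 10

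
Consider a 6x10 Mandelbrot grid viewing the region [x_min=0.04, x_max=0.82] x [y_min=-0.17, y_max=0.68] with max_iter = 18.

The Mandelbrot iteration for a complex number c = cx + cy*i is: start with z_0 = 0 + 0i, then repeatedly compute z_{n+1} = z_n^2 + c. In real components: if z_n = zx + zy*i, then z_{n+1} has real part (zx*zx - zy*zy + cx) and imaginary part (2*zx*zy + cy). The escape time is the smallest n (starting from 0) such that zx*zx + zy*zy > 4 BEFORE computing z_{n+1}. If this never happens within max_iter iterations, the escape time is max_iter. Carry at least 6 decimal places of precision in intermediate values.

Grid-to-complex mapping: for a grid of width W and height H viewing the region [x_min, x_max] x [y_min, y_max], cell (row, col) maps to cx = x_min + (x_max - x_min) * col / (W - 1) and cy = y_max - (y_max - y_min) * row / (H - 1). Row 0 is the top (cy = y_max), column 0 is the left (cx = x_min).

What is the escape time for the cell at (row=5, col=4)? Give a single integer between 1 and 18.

Answer: 4

Derivation:
z_0 = 0 + 0i, c = 0.6640 + 0.2078i
Iter 1: z = 0.6640 + 0.2078i, |z|^2 = 0.4841
Iter 2: z = 1.0617 + 0.4837i, |z|^2 = 1.3612
Iter 3: z = 1.5573 + 1.2349i, |z|^2 = 3.9501
Iter 4: z = 1.5642 + 4.0540i, |z|^2 = 18.8813
Escaped at iteration 4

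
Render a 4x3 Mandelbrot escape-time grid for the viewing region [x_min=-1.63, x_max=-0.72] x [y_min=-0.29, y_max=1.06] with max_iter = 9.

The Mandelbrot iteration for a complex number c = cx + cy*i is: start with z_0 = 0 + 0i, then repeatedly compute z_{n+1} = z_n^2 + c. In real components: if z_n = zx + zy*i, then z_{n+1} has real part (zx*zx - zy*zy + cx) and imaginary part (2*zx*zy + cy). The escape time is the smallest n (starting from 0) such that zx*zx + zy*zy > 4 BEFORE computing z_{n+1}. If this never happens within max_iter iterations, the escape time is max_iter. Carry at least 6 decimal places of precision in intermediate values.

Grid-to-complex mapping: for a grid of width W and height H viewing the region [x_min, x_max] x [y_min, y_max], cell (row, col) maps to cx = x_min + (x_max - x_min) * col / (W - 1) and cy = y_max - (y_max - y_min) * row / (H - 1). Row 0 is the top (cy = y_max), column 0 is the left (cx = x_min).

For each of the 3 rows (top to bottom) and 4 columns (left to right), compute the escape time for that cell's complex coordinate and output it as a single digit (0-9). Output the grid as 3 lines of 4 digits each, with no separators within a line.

Answer: 2333
4699
4799

Derivation:
(row=0, col=0): c = -1.6300 + 1.0600i → escape time 2
(row=0, col=1): c = -1.3267 + 1.0600i → escape time 3
(row=0, col=2): c = -1.0233 + 1.0600i → escape time 3
(row=0, col=3): c = -0.7200 + 1.0600i → escape time 3
(row=1, col=0): c = -1.6300 + 0.3850i → escape time 4
(row=1, col=1): c = -1.3267 + 0.3850i → escape time 6
(row=1, col=2): c = -1.0233 + 0.3850i → escape time 9
(row=1, col=3): c = -0.7200 + 0.3850i → escape time 9
(row=2, col=0): c = -1.6300 + -0.2900i → escape time 4
(row=2, col=1): c = -1.3267 + -0.2900i → escape time 7
(row=2, col=2): c = -1.0233 + -0.2900i → escape time 9
(row=2, col=3): c = -0.7200 + -0.2900i → escape time 9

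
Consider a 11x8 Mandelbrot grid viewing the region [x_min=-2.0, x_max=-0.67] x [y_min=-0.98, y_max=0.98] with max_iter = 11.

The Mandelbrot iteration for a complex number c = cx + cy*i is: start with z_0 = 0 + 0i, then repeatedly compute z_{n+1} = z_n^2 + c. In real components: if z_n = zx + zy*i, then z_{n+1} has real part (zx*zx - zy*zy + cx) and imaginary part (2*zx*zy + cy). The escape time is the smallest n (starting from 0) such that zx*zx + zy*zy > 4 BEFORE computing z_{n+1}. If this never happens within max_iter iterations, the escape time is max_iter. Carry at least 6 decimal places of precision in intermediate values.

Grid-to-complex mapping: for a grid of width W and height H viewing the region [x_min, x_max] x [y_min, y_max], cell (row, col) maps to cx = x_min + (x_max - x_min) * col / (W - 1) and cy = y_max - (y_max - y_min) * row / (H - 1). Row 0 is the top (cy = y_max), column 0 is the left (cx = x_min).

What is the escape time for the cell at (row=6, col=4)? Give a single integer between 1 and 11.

Answer: 3

Derivation:
z_0 = 0 + 0i, c = -1.4680 + -0.7000i
Iter 1: z = -1.4680 + -0.7000i, |z|^2 = 2.6450
Iter 2: z = 0.1970 + 1.3552i, |z|^2 = 1.8754
Iter 3: z = -3.2657 + -0.1660i, |z|^2 = 10.6927
Escaped at iteration 3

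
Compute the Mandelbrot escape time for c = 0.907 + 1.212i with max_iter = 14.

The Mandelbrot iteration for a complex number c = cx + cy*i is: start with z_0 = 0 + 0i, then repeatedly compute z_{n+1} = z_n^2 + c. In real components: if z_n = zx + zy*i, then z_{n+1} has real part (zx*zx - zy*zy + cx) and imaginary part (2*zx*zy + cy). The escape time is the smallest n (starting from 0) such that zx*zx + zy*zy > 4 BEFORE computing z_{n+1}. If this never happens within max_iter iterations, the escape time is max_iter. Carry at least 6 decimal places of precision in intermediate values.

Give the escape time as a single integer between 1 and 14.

z_0 = 0 + 0i, c = 0.9070 + 1.2120i
Iter 1: z = 0.9070 + 1.2120i, |z|^2 = 2.2916
Iter 2: z = 0.2607 + 3.4106i, |z|^2 = 11.6999
Escaped at iteration 2

Answer: 2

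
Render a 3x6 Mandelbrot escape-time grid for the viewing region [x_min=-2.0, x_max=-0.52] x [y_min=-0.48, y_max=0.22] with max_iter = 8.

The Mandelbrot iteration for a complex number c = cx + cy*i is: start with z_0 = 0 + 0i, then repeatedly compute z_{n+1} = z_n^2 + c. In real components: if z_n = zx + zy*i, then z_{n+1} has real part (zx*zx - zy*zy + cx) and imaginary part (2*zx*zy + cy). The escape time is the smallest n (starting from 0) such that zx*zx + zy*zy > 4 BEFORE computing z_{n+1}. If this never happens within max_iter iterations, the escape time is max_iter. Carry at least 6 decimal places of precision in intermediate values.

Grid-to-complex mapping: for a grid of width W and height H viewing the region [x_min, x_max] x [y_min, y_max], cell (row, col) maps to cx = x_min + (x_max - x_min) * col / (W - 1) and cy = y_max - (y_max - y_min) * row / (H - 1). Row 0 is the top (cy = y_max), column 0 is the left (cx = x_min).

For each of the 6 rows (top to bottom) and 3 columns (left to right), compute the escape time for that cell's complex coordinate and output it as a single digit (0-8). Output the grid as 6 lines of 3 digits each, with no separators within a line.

(row=0, col=0): c = -2.0000 + 0.2200i → escape time 1
(row=0, col=1): c = -1.2600 + 0.2200i → escape time 8
(row=0, col=2): c = -0.5200 + 0.2200i → escape time 8
(row=1, col=0): c = -2.0000 + 0.0800i → escape time 1
(row=1, col=1): c = -1.2600 + 0.0800i → escape time 8
(row=1, col=2): c = -0.5200 + 0.0800i → escape time 8
(row=2, col=0): c = -2.0000 + -0.0600i → escape time 1
(row=2, col=1): c = -1.2600 + -0.0600i → escape time 8
(row=2, col=2): c = -0.5200 + -0.0600i → escape time 8
(row=3, col=0): c = -2.0000 + -0.2000i → escape time 1
(row=3, col=1): c = -1.2600 + -0.2000i → escape time 8
(row=3, col=2): c = -0.5200 + -0.2000i → escape time 8
(row=4, col=0): c = -2.0000 + -0.3400i → escape time 1
(row=4, col=1): c = -1.2600 + -0.3400i → escape time 8
(row=4, col=2): c = -0.5200 + -0.3400i → escape time 8
(row=5, col=0): c = -2.0000 + -0.4800i → escape time 1
(row=5, col=1): c = -1.2600 + -0.4800i → escape time 5
(row=5, col=2): c = -0.5200 + -0.4800i → escape time 8

Answer: 188
188
188
188
188
158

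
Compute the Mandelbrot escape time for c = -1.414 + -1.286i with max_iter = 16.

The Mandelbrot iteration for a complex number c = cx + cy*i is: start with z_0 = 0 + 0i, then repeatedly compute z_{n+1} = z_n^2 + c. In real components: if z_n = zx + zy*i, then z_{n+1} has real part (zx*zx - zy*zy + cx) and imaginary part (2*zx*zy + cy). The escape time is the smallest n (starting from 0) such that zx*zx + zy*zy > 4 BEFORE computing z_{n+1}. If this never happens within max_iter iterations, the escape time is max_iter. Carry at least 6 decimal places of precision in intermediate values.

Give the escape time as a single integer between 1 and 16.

z_0 = 0 + 0i, c = -1.4140 + -1.2860i
Iter 1: z = -1.4140 + -1.2860i, |z|^2 = 3.6532
Iter 2: z = -1.0684 + 2.3508i, |z|^2 = 6.6678
Escaped at iteration 2

Answer: 2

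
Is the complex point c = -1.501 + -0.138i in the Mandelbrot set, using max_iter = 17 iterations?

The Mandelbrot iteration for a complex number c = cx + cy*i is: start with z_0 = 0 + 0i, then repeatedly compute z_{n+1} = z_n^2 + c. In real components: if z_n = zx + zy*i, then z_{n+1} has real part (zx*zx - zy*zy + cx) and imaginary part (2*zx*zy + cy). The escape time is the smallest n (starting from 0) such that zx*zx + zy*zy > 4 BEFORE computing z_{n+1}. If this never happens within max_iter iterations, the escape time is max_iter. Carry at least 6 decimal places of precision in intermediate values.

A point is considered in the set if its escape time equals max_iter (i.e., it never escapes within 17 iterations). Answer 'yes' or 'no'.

Answer: no

Derivation:
z_0 = 0 + 0i, c = -1.5010 + -0.1380i
Iter 1: z = -1.5010 + -0.1380i, |z|^2 = 2.2720
Iter 2: z = 0.7330 + 0.2763i, |z|^2 = 0.6136
Iter 3: z = -1.0401 + 0.2670i, |z|^2 = 1.1531
Iter 4: z = -0.4905 + -0.6934i, |z|^2 = 0.7214
Iter 5: z = -1.7412 + 0.5422i, |z|^2 = 3.3259
Iter 6: z = 1.2370 + -2.0262i, |z|^2 = 5.6356
Escaped at iteration 6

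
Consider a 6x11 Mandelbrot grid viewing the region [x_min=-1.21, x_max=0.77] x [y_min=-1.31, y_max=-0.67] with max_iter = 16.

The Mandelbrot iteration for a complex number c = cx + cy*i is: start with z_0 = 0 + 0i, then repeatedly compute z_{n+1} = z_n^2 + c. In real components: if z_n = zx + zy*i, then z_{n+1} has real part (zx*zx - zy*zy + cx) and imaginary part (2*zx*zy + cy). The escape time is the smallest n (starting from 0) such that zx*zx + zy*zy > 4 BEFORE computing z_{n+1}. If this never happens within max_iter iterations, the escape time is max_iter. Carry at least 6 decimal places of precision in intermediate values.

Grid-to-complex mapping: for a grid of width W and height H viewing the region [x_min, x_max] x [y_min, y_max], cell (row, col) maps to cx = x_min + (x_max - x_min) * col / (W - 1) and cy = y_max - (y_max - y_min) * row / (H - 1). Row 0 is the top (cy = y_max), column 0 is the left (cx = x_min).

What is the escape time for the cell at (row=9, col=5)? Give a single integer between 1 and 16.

z_0 = 0 + 0i, c = 0.7700 + -1.2460i
Iter 1: z = 0.7700 + -1.2460i, |z|^2 = 2.1454
Iter 2: z = -0.1896 + -3.1648i, |z|^2 = 10.0522
Escaped at iteration 2

Answer: 2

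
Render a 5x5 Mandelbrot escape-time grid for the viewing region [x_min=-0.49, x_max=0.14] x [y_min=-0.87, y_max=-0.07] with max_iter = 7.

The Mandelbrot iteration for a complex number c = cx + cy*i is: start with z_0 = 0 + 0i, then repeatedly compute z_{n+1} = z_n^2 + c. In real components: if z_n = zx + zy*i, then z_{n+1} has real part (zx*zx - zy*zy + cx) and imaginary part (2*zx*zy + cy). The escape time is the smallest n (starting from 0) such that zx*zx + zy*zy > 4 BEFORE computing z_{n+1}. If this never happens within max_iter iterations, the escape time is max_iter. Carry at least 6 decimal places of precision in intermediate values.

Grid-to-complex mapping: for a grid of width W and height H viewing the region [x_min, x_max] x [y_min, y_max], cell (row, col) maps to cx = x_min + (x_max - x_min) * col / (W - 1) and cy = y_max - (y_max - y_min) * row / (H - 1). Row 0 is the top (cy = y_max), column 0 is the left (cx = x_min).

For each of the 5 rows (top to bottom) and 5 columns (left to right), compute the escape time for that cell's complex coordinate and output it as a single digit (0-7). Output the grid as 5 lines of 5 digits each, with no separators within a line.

(row=0, col=0): c = -0.4900 + -0.0700i → escape time 7
(row=0, col=1): c = -0.3325 + -0.0700i → escape time 7
(row=0, col=2): c = -0.1750 + -0.0700i → escape time 7
(row=0, col=3): c = -0.0175 + -0.0700i → escape time 7
(row=0, col=4): c = 0.1400 + -0.0700i → escape time 7
(row=1, col=0): c = -0.4900 + -0.2700i → escape time 7
(row=1, col=1): c = -0.3325 + -0.2700i → escape time 7
(row=1, col=2): c = -0.1750 + -0.2700i → escape time 7
(row=1, col=3): c = -0.0175 + -0.2700i → escape time 7
(row=1, col=4): c = 0.1400 + -0.2700i → escape time 7
(row=2, col=0): c = -0.4900 + -0.4700i → escape time 7
(row=2, col=1): c = -0.3325 + -0.4700i → escape time 7
(row=2, col=2): c = -0.1750 + -0.4700i → escape time 7
(row=2, col=3): c = -0.0175 + -0.4700i → escape time 7
(row=2, col=4): c = 0.1400 + -0.4700i → escape time 7
(row=3, col=0): c = -0.4900 + -0.6700i → escape time 7
(row=3, col=1): c = -0.3325 + -0.6700i → escape time 7
(row=3, col=2): c = -0.1750 + -0.6700i → escape time 7
(row=3, col=3): c = -0.0175 + -0.6700i → escape time 7
(row=3, col=4): c = 0.1400 + -0.6700i → escape time 7
(row=4, col=0): c = -0.4900 + -0.8700i → escape time 5
(row=4, col=1): c = -0.3325 + -0.8700i → escape time 6
(row=4, col=2): c = -0.1750 + -0.8700i → escape time 7
(row=4, col=3): c = -0.0175 + -0.8700i → escape time 7
(row=4, col=4): c = 0.1400 + -0.8700i → escape time 5

Answer: 77777
77777
77777
77777
56775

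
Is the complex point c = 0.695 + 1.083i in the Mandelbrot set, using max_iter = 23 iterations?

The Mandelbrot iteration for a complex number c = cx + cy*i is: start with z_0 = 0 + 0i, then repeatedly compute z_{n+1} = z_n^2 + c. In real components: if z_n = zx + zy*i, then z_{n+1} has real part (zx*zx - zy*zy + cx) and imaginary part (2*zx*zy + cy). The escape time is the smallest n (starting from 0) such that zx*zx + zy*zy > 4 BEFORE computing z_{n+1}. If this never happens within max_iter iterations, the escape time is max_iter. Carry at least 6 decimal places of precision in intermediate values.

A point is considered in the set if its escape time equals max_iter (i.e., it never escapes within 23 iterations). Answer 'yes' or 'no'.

z_0 = 0 + 0i, c = 0.6950 + 1.0830i
Iter 1: z = 0.6950 + 1.0830i, |z|^2 = 1.6559
Iter 2: z = 0.0051 + 2.5884i, |z|^2 = 6.6997
Escaped at iteration 2

Answer: no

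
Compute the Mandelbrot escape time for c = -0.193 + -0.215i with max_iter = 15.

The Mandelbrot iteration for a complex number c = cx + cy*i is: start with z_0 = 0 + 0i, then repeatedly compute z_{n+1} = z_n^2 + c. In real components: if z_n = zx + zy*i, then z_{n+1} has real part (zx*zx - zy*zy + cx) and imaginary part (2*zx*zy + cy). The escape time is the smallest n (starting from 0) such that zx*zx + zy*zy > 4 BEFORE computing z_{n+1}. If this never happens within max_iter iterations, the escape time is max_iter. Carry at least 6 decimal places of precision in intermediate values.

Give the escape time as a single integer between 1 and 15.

z_0 = 0 + 0i, c = -0.1930 + -0.2150i
Iter 1: z = -0.1930 + -0.2150i, |z|^2 = 0.0835
Iter 2: z = -0.2020 + -0.1320i, |z|^2 = 0.0582
Iter 3: z = -0.1696 + -0.1617i, |z|^2 = 0.0549
Iter 4: z = -0.1904 + -0.1601i, |z|^2 = 0.0619
Iter 5: z = -0.1824 + -0.1540i, |z|^2 = 0.0570
Iter 6: z = -0.1835 + -0.1588i, |z|^2 = 0.0589
Iter 7: z = -0.1846 + -0.1567i, |z|^2 = 0.0586
Iter 8: z = -0.1835 + -0.1571i, |z|^2 = 0.0584
Iter 9: z = -0.1840 + -0.1573i, |z|^2 = 0.0586
Iter 10: z = -0.1839 + -0.1571i, |z|^2 = 0.0585
Iter 11: z = -0.1839 + -0.1572i, |z|^2 = 0.0585
Iter 12: z = -0.1839 + -0.1572i, |z|^2 = 0.0585
Iter 13: z = -0.1839 + -0.1572i, |z|^2 = 0.0585
Iter 14: z = -0.1839 + -0.1572i, |z|^2 = 0.0585

Answer: 15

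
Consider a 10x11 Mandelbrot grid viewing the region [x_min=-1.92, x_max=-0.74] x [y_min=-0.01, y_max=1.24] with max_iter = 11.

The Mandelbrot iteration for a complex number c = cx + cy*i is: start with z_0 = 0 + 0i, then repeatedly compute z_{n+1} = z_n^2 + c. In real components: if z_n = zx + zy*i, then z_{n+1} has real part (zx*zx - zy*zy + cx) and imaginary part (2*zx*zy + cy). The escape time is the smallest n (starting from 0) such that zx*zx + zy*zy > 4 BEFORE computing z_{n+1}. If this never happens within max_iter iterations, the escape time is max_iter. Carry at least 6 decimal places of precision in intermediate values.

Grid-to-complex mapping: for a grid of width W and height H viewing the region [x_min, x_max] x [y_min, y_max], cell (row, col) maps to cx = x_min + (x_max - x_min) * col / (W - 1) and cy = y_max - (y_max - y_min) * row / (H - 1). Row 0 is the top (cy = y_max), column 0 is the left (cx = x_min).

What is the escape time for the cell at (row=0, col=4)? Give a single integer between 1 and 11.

z_0 = 0 + 0i, c = -1.3956 + 1.2400i
Iter 1: z = -1.3956 + 1.2400i, |z|^2 = 3.4852
Iter 2: z = -0.9856 + -2.2210i, |z|^2 = 5.9041
Escaped at iteration 2

Answer: 2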